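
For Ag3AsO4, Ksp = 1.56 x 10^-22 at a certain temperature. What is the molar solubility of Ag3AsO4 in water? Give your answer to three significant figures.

Ag3AsO4(s) ⇌ 3 Ag^+ + AsO4^3-
Ksp = [Ag^+]^3[AsO4^3-]
Let s = molar solubility. Then [Ag^+] = 3s and [AsO4^3-] = s.
Ksp = (3s)^3s = 27s^4
s^4 = 1.56 x 10^-22 / 27, so s = 1.55 × 10^-6 M

s ≈ 1.55e-6 M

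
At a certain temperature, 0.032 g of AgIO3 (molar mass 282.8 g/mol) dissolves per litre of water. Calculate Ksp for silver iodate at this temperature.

Molar solubility s = (3.2 × 10^-2 g/L) / (282.8 g/mol) = 1.13 × 10^-4 M.
AgIO3(s) <=> Ag^+(aq) + IO3^-(aq)
If s mol/L of AgIO3 dissolves, [Ag^+] = s and [IO3^-] = s.
Ksp = [Ag^+][IO3^-]
Ksp = s^2
Ksp = (1.13 x 10^-4)^2 = 1.3 × 10^-8

Ksp ≈ 1.3 × 10^-8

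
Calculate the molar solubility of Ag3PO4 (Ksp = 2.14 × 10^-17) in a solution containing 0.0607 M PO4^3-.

Ag3PO4(s) <=> 3 Ag^+(aq) + PO4^3-(aq)
Ksp = [Ag^+]^3[PO4^3-]
Let s = moles of Ag3PO4 that dissolve per litre. [Ag^+] = 3s, [PO4^3-] = 0.0607 + s ≈ 0.0607 (common-ion effect: PO4^3- is already 0.0607 M).
Ksp ≈ (3s)^3 × 0.0607
s = 2.35 x 10^-6 M
Check: s = 2.4 x 10^-6 ≪ 0.0607, so the approximation is valid.

s ≈ 2.35e-6 M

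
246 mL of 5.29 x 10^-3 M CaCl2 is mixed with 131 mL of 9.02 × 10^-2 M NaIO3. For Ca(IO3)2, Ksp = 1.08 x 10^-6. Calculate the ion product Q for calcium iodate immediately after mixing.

Total volume = 246 + 131 = 377 mL.
[Ca^2+] = 5.29 × 10^-3 × (246/377) = 3.452 x 10^-3 M
[IO3^-] = 9.02 x 10^-2 × (131/377) = 3.134 × 10^-2 M
Ca(IO3)2(s) ⇌ Ca^2+ + 2 IO3^-, so Q = [Ca^2+][IO3^-]^2
Q = (3.452 x 10^-3)(3.134 × 10^-2)^2 = 3.39 x 10^-6
Q > Ksp, so Ca(IO3)2 will precipitate.

3.39e-6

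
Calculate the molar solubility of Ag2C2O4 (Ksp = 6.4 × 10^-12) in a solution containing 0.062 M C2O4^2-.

Ag2C2O4(s) <=> 2 Ag^+ + C2O4^2-
Ksp = [Ag^+]^2[C2O4^2-]
Let s be the molar solubility in this solution. [Ag^+] = 2s, [C2O4^2-] = 0.062 + s ≈ 0.062 (common-ion effect: C2O4^2- is already 0.062 M).
Ksp ≈ (2s)^2 × 0.062
s = 5.1 x 10^-6 M
Check: s = 5.1 × 10^-6 ≪ 0.062, so the approximation is valid.

s = 5.1e-6 M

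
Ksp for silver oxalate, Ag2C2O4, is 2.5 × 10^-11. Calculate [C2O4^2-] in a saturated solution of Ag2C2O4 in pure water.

[C2O4^2-] = 1.8 × 10^-4 M

Ag2C2O4(s) <=> 2 Ag^+(aq) + C2O4^2-(aq)
Ksp = [Ag^+]^2[C2O4^2-]
With molar solubility s: [Ag^+] = 2s, [C2O4^2-] = s.
Substituting: Ksp = (2s)^2s = 4s^3
s^3 = 2.5 × 10^-11 / 4, so s = 1.84 × 10^-4 M
[C2O4^2-] = s = 1.8 x 10^-4 M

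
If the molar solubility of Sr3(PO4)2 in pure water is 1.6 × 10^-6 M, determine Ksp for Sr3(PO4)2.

Ksp ≈ 1.1 × 10^-27

Sr3(PO4)2(s) <=> 3 Sr^2+ + 2 PO4^3-
With molar solubility s: [Sr^2+] = 3s, [PO4^3-] = 2s.
Ksp = [Sr^2+]^3[PO4^3-]^2
Substituting: Ksp = (3s)^3(2s)^2 = 108s^5
Ksp = 108 × (1.6 x 10^-6)^5 = 1.1 × 10^-27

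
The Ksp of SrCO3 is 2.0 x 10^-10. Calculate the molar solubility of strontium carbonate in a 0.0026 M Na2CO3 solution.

s ≈ 7.7e-8 M

SrCO3(s) <=> Sr^2+(aq) + CO3^2-(aq)
Ksp = [Sr^2+][CO3^2-]
If s mol/L dissolves here, [Sr^2+] = s, [CO3^2-] = 0.0026 + s ≈ 0.0026 (Ksp is small, so little additional dissolves).
Ksp ≈ s × 0.0026
s = 7.7 × 10^-8 M
Check: s = 7.7 × 10^-8 ≪ 0.0026, so the approximation is valid.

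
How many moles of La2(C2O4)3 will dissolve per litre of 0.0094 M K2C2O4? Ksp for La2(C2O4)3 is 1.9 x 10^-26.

s = 7.6e-11 M

La2(C2O4)3(s) ⇌ 2 La^3+(aq) + 3 C2O4^2-(aq)
Ksp = [La^3+]^2[C2O4^2-]^3
Let s = moles of La2(C2O4)3 that dissolve per litre. [La^3+] = 2s, [C2O4^2-] = 0.0094 + 3s ≈ 0.0094 (since C2O4^2- from K2C2O4 dominates).
Ksp ≈ (2s)^2 × (0.0094)^3
s = 7.6 × 10^-11 M
Check: 3s = 2.3 x 10^-10 ≪ 0.0094, so the approximation is valid.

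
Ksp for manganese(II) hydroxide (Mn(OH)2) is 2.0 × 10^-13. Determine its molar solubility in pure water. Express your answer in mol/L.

Mn(OH)2(s) ⇌ Mn^2+ + 2 OH^-
Ksp = [Mn^2+][OH^-]^2
With molar solubility s: [Mn^2+] = s, [OH^-] = 2s.
Substituting: Ksp = s(2s)^2 = 4s^3
Solving, s = (2.0 × 10^-13/4)^(1/3) = 3.7 × 10^-5 M

s = 3.7 × 10^-5 M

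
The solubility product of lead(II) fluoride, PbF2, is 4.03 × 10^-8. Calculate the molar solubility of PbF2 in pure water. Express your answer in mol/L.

2.16e-3 M

PbF2(s) ⇌ Pb^2+(aq) + 2 F^-(aq)
Ksp = [Pb^2+][F^-]^2
Let s = molar solubility. Then [Pb^2+] = s and [F^-] = 2s.
So Ksp = s × (2s)^2 = 4s^3
s^3 = 4.03 × 10^-8 / 4, so s = 2.16 x 10^-3 M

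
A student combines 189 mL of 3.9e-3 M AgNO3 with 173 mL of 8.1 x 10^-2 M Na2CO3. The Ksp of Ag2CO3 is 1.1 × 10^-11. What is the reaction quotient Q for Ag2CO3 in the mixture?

Q ≈ 1.6 × 10^-7

Total volume = 189 + 173 = 362 mL.
[Ag^+] = 3.9 x 10^-3 × (189/362) = 2.04 x 10^-3 M
[CO3^2-] = 8.1 × 10^-2 × (173/362) = 3.87 x 10^-2 M
Ag2CO3(s) <=> 2 Ag^+ + CO3^2-, so Q = [Ag^+]^2[CO3^2-]
Q = (2.04 x 10^-3)^2(3.87 × 10^-2) = 1.6 × 10^-7
Q > Ksp, so Ag2CO3 will precipitate.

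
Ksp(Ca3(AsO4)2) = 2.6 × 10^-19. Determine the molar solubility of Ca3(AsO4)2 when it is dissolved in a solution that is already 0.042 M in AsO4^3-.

Ca3(AsO4)2(s) <=> 3 Ca^2+ + 2 AsO4^3-
Ksp = [Ca^2+]^3[AsO4^3-]^2
Let s = moles of Ca3(AsO4)2 that dissolve per litre. [Ca^2+] = 3s, [AsO4^3-] = 0.042 + 2s ≈ 0.042 (common-ion effect: AsO4^3- is already 0.042 M).
Ksp ≈ (3s)^3 × (0.042)^2
s = 1.8 × 10^-6 M
Check: 2s = 3.5 × 10^-6 ≪ 0.042, so the approximation is valid.

s ≈ 1.8 × 10^-6 M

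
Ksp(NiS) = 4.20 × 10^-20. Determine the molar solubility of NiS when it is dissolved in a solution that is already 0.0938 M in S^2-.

4.48e-19 M

NiS(s) ⇌ Ni^2+ + S^2-
Ksp = [Ni^2+][S^2-]
Let s = moles of NiS that dissolve per litre. [Ni^2+] = s, [S^2-] = 0.0938 + s ≈ 0.0938 (common-ion effect: S^2- is already 0.0938 M).
Ksp ≈ s × 0.0938
s = 4.48 × 10^-19 M
Check: s = 4.5 × 10^-19 ≪ 0.0938, so the approximation is valid.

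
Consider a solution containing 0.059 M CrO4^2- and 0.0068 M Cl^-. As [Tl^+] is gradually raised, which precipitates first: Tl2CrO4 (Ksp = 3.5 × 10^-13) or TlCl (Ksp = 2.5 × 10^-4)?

Tl2CrO4

Each salt begins to precipitate when Q = Ksp, i.e. when [Tl^+] reaches its threshold.
For Tl2CrO4: 3.5 × 10^-13 = 0.059 × [Tl^+]^2  ⇒  [Tl^+] = 2.4 x 10^-6 M.
For TlCl: 2.5 × 10^-4 = 0.0068 × [Tl^+]  ⇒  [Tl^+] = 3.7 × 10^-2 M.
The salt with the lower threshold [Tl^+] precipitates first: Tl2CrO4.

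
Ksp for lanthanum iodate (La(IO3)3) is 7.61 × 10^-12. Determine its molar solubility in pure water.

7.29 x 10^-4 M

La(IO3)3(s) <=> La^3+(aq) + 3 IO3^-(aq)
Ksp = [La^3+][IO3^-]^3
For each mole of La(IO3)3 that dissolves: [La^3+] = s, [IO3^-] = 3s.
Ksp = s(3s)^3 = 27s^4
s = (7.61 × 10^-12 / 27)^(1/4) = 7.29 x 10^-4 M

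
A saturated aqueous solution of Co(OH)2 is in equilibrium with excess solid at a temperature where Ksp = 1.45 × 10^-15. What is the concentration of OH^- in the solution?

Co(OH)2(s) ⇌ Co^2+(aq) + 2 OH^-(aq)
Ksp = [Co^2+][OH^-]^2
With molar solubility s: [Co^2+] = s, [OH^-] = 2s.
So Ksp = s × (2s)^2 = 4s^3
s = (1.45 × 10^-15 / 4)^(1/3) = 7.130 × 10^-6 M
[OH^-] = 2s = 1.43 x 10^-5 M

1.43 × 10^-5 M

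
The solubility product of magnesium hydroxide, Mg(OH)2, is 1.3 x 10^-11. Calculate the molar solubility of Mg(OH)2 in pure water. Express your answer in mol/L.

Mg(OH)2(s) ⇌ Mg^2+(aq) + 2 OH^-(aq)
Ksp = [Mg^2+][OH^-]^2
With molar solubility s: [Mg^2+] = s, [OH^-] = 2s.
Ksp = s(2s)^2 = 4s^3
s = (1.3 x 10^-11 / 4)^(1/3) = 1.5 × 10^-4 M

s ≈ 1.5 × 10^-4 M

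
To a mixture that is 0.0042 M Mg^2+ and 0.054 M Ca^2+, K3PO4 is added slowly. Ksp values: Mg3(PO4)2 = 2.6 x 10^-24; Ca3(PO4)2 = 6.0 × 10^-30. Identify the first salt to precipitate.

Each salt begins to precipitate when Q = Ksp, i.e. when [PO4^3-] reaches its threshold.
For Mg3(PO4)2: 2.6 x 10^-24 = (0.0042)^3 × [PO4^3-]^2  ⇒  [PO4^3-] = 5.9 x 10^-9 M.
For Ca3(PO4)2: 6.0 × 10^-30 = (0.054)^3 × [PO4^3-]^2  ⇒  [PO4^3-] = 2.0 x 10^-13 M.
The salt with the lower threshold [PO4^3-] precipitates first: Ca3(PO4)2.

Ca3(PO4)2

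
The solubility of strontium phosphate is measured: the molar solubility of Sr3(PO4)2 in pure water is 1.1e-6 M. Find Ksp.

Ksp = 1.7e-28

Sr3(PO4)2(s) ⇌ 3 Sr^2+ + 2 PO4^3-
Let s = molar solubility. Then [Sr^2+] = 3s and [PO4^3-] = 2s.
Ksp = [Sr^2+]^3[PO4^3-]^2
Substituting: Ksp = (3s)^3(2s)^2 = 108s^5
With s = 1.1 × 10^-6: Ksp = 1.7 × 10^-28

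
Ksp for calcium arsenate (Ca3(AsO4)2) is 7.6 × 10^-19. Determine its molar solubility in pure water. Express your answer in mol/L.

s = 9.3 × 10^-5 M

Ca3(AsO4)2(s) ⇌ 3 Ca^2+(aq) + 2 AsO4^3-(aq)
Ksp = [Ca^2+]^3[AsO4^3-]^2
Let s = molar solubility. Then [Ca^2+] = 3s and [AsO4^3-] = 2s.
Substituting: Ksp = (3s)^3(2s)^2 = 108s^5
s = (7.6 × 10^-19 / 108)^(1/5) = 9.3 × 10^-5 M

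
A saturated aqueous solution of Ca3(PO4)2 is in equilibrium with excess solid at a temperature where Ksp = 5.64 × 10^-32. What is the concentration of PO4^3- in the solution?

[PO4^3-] ≈ 4.41 × 10^-7 M

Ca3(PO4)2(s) <=> 3 Ca^2+ + 2 PO4^3-
Ksp = [Ca^2+]^3[PO4^3-]^2
For each mole of Ca3(PO4)2 that dissolves: [Ca^2+] = 3s, [PO4^3-] = 2s.
So Ksp = (3s)^3 × (2s)^2 = 108s^5
s = (5.64 × 10^-32 / 108)^(1/5) = 2.206 × 10^-7 M
[PO4^3-] = 2s = 4.41 × 10^-7 M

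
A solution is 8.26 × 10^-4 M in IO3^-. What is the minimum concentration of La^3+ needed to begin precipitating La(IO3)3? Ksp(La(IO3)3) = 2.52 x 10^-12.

4.47e-3 M

La(IO3)3(s) <=> La^3+ + 3 IO3^-
Ksp = [La^3+][IO3^-]^3
Precipitation begins when Q = Ksp. With [IO3^-] = 8.26 × 10^-4 M:
2.52 x 10^-12 = (8.26 × 10^-4)^3 × [La^3+]
[La^3+] = (2.52 x 10^-12 / 5.636 × 10^-10) = 4.47 × 10^-3 M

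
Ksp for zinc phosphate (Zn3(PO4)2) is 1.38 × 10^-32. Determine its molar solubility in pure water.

Zn3(PO4)2(s) <=> 3 Zn^2+ + 2 PO4^3-
Ksp = [Zn^2+]^3[PO4^3-]^2
For each mole of Zn3(PO4)2 that dissolves: [Zn^2+] = 3s, [PO4^3-] = 2s.
Substituting: Ksp = (3s)^3(2s)^2 = 108s^5
Solving, s = (1.38 × 10^-32/108)^(1/5) = 1.66 × 10^-7 M

1.66 x 10^-7 M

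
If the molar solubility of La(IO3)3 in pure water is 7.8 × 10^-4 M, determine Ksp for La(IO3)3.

La(IO3)3(s) ⇌ La^3+(aq) + 3 IO3^-(aq)
With molar solubility s: [La^3+] = s, [IO3^-] = 3s.
Ksp = [La^3+][IO3^-]^3
Ksp = s(3s)^3 = 27s^4
With s = 7.8 × 10^-4: Ksp = 1.0 x 10^-11

Ksp ≈ 1.0e-11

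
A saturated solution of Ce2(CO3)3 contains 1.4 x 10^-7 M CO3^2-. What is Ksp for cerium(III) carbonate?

Ksp ≈ 2.4 × 10^-35

Ce2(CO3)3(s) ⇌ 2 Ce^3+(aq) + 3 CO3^2-(aq)
Stoichiometry gives [Ce^3+] = (2/3)[CO3^2-] = 9.33 × 10^-8 M.
Ksp = [Ce^3+]^2[CO3^2-]^3
Ksp = (9.33 × 10^-8)^2 × (1.4 × 10^-7)^3 = 2.4 × 10^-35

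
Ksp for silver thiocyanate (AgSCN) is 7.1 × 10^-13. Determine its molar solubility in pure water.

AgSCN(s) ⇌ Ag^+(aq) + SCN^-(aq)
Ksp = [Ag^+][SCN^-]
With molar solubility s: [Ag^+] = s, [SCN^-] = s.
Ksp = (s)(s) = s^2
s = √(7.1 × 10^-13) = 8.4 × 10^-7 M

s = 8.4 x 10^-7 M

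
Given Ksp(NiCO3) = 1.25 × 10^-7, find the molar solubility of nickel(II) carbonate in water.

3.54 × 10^-4 M

NiCO3(s) ⇌ Ni^2+(aq) + CO3^2-(aq)
Ksp = [Ni^2+][CO3^2-]
If s mol/L of NiCO3 dissolves, [Ni^2+] = s and [CO3^2-] = s.
Ksp = s^2
s = (1.25 × 10^-7)^(1/2) = 3.54 × 10^-4 M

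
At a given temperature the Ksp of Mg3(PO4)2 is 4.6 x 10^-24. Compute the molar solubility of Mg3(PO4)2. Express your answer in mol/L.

s ≈ 8.4e-6 M

Mg3(PO4)2(s) <=> 3 Mg^2+(aq) + 2 PO4^3-(aq)
Ksp = [Mg^2+]^3[PO4^3-]^2
If s mol/L of Mg3(PO4)2 dissolves, [Mg^2+] = 3s and [PO4^3-] = 2s.
Ksp = (3s)^3(2s)^2 = 108s^5
s^5 = 4.6 x 10^-24 / 108, so s = 8.4 × 10^-6 M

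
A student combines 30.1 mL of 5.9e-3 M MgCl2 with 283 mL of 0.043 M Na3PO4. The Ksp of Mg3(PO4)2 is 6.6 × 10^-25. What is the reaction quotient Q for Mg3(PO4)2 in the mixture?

Q ≈ 2.8e-13

Total volume = 30.1 + 283 = 313.1 mL.
[Mg^2+] = 5.9 × 10^-3 × (30.1/313.1) = 5.67 × 10^-4 M
[PO4^3-] = 4.3 × 10^-2 × (283/313.1) = 3.89 x 10^-2 M
Mg3(PO4)2(s) ⇌ 3 Mg^2+ + 2 PO4^3-, so Q = [Mg^2+]^3[PO4^3-]^2
Q = (5.67 × 10^-4)^3(3.89 × 10^-2)^2 = 2.8 × 10^-13
Q > Ksp, so Mg3(PO4)2 will precipitate.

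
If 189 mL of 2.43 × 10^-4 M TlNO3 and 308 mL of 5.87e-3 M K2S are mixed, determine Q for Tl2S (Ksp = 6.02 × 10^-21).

3.11e-11

Total volume = 189 + 308 = 497 mL.
[Tl^+] = 2.43 × 10^-4 × (189/497) = 9.241 × 10^-5 M
[S^2-] = 5.87 × 10^-3 × (308/497) = 3.638 × 10^-3 M
Tl2S(s) <=> 2 Tl^+(aq) + S^2-(aq), so Q = [Tl^+]^2[S^2-]
Q = (9.241 x 10^-5)^2(3.638 × 10^-3) = 3.11 × 10^-11
Q > Ksp, so Tl2S will precipitate.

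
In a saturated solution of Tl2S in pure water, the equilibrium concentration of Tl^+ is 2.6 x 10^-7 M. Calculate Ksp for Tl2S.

Tl2S(s) <=> 2 Tl^+(aq) + S^2-(aq)
Stoichiometry gives [S^2-] = (1/2)[Tl^+] = 1.30 x 10^-7 M.
Ksp = [Tl^+]^2[S^2-]
Ksp = (2.6 x 10^-7)^2 × 1.30 × 10^-7 = 8.8 × 10^-21

8.8 × 10^-21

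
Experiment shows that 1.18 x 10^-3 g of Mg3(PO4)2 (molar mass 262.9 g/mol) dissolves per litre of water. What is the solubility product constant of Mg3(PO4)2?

Molar solubility s = (1.18 × 10^-3 g/L) / (262.9 g/mol) = 4.488 x 10^-6 M.
Mg3(PO4)2(s) ⇌ 3 Mg^2+ + 2 PO4^3-
If s mol/L of Mg3(PO4)2 dissolves, [Mg^2+] = 3s and [PO4^3-] = 2s.
Ksp = [Mg^2+]^3[PO4^3-]^2
Ksp = (3s)^3(2s)^2 = 108s^5
With s = 4.488 × 10^-6: Ksp = 1.97 x 10^-25

Ksp = 1.97e-25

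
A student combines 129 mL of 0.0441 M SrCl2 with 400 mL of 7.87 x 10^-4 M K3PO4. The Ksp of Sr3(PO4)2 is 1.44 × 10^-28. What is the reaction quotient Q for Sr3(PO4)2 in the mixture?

Total volume = 129 + 400 = 529 mL.
[Sr^2+] = 4.41 x 10^-2 × (129/529) = 1.075 x 10^-2 M
[PO4^3-] = 7.87 × 10^-4 × (400/529) = 5.951 × 10^-4 M
Sr3(PO4)2(s) <=> 3 Sr^2+ + 2 PO4^3-, so Q = [Sr^2+]^3[PO4^3-]^2
Q = (1.075 x 10^-2)^3(5.951 × 10^-4)^2 = 4.40 x 10^-13
Q > Ksp, so Sr3(PO4)2 will precipitate.

Q = 4.40 × 10^-13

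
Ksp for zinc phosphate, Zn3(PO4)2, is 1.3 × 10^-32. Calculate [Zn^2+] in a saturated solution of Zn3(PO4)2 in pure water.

[Zn^2+] = 4.9e-7 M

Zn3(PO4)2(s) ⇌ 3 Zn^2+(aq) + 2 PO4^3-(aq)
Ksp = [Zn^2+]^3[PO4^3-]^2
If s mol/L of Zn3(PO4)2 dissolves, [Zn^2+] = 3s and [PO4^3-] = 2s.
So Ksp = (3s)^3 × (2s)^2 = 108s^5
s = (1.3 × 10^-32 / 108)^(1/5) = 1.64 × 10^-7 M
[Zn^2+] = 3s = 4.9 × 10^-7 M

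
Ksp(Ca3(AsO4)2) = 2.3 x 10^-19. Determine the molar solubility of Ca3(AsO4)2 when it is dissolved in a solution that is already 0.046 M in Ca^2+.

2.4 × 10^-8 M

Ca3(AsO4)2(s) ⇌ 3 Ca^2+ + 2 AsO4^3-
Ksp = [Ca^2+]^3[AsO4^3-]^2
If s mol/L dissolves here, [Ca^2+] = 0.046 + 3s ≈ 0.046, [AsO4^3-] = 2s (common-ion effect: Ca^2+ is already 0.046 M).
Ksp ≈ (0.046)^3 × (2s)^2
s = 2.4 × 10^-8 M
Check: 3s = 7.3 x 10^-8 ≪ 0.046, so the approximation is valid.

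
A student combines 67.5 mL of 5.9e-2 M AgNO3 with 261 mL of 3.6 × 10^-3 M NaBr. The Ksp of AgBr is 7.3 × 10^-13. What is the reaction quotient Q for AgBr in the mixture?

Q = 3.5 × 10^-5

Total volume = 67.5 + 261 = 328.5 mL.
[Ag^+] = 5.9 x 10^-2 × (67.5/328.5) = 1.21 × 10^-2 M
[Br^-] = 3.6 × 10^-3 × (261/328.5) = 2.86 x 10^-3 M
AgBr(s) ⇌ Ag^+ + Br^-, so Q = [Ag^+][Br^-]
Q = (1.21 × 10^-2)(2.86 × 10^-3) = 3.5 x 10^-5
Q > Ksp, so AgBr will precipitate.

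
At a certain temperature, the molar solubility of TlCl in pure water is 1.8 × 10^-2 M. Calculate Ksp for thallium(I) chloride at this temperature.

Ksp = 3.2e-4

TlCl(s) <=> Tl^+(aq) + Cl^-(aq)
If s mol/L of TlCl dissolves, [Tl^+] = s and [Cl^-] = s.
Ksp = [Tl^+][Cl^-]
Ksp = s^2
With s = 1.8 × 10^-2: Ksp = 3.2 × 10^-4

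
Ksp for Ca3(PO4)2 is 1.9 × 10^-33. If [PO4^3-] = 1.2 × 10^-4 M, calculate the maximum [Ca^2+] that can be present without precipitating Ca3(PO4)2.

[Ca^2+] = 5.1 x 10^-9 M

Ca3(PO4)2(s) ⇌ 3 Ca^2+ + 2 PO4^3-
Ksp = [Ca^2+]^3[PO4^3-]^2
Precipitation begins when Q = Ksp. With [PO4^3-] = 1.2 × 10^-4 M:
1.9 × 10^-33 = (1.2 × 10^-4)^2 × [Ca^2+]^3
[Ca^2+] = (1.9 × 10^-33 / 1.44 x 10^-8)^(1/3) = 5.1 × 10^-9 M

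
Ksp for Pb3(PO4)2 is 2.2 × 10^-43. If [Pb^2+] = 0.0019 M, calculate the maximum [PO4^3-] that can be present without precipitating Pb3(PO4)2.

[PO4^3-] = 5.7e-18 M

Pb3(PO4)2(s) ⇌ 3 Pb^2+(aq) + 2 PO4^3-(aq)
Ksp = [Pb^2+]^3[PO4^3-]^2
Precipitation begins when Q = Ksp. With [Pb^2+] = 0.0019 M:
2.2 × 10^-43 = (0.0019)^3 × [PO4^3-]^2
[PO4^3-] = (2.2 × 10^-43 / 6.86 × 10^-9)^(1/2) = 5.7 × 10^-18 M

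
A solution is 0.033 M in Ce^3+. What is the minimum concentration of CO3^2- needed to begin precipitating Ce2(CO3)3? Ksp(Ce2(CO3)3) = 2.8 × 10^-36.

[CO3^2-] ≈ 1.4 x 10^-11 M

Ce2(CO3)3(s) ⇌ 2 Ce^3+ + 3 CO3^2-
Ksp = [Ce^3+]^2[CO3^2-]^3
Precipitation begins when Q = Ksp. With [Ce^3+] = 0.033 M:
2.8 × 10^-36 = (0.033)^2 × [CO3^2-]^3
[CO3^2-] = (2.8 × 10^-36 / 1.09 × 10^-3)^(1/3) = 1.4 × 10^-11 M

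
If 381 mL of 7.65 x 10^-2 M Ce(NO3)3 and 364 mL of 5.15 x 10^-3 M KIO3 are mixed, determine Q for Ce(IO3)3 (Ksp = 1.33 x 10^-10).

Total volume = 381 + 364 = 745 mL.
[Ce^3+] = 7.65 × 10^-2 × (381/745) = 3.912 x 10^-2 M
[IO3^-] = 5.15 × 10^-3 × (364/745) = 2.516 × 10^-3 M
Ce(IO3)3(s) <=> Ce^3+ + 3 IO3^-, so Q = [Ce^3+][IO3^-]^3
Q = (3.912 × 10^-2)(2.516 x 10^-3)^3 = 6.23 × 10^-10
Q > Ksp, so Ce(IO3)3 will precipitate.

6.23e-10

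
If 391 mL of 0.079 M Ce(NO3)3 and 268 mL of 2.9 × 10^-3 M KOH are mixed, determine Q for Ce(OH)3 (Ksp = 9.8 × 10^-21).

7.7 × 10^-11

Total volume = 391 + 268 = 659 mL.
[Ce^3+] = 7.9 × 10^-2 × (391/659) = 4.69 × 10^-2 M
[OH^-] = 2.9 x 10^-3 × (268/659) = 1.18 × 10^-3 M
Ce(OH)3(s) <=> Ce^3+ + 3 OH^-, so Q = [Ce^3+][OH^-]^3
Q = (4.69 x 10^-2)(1.18 x 10^-3)^3 = 7.7 × 10^-11
Q > Ksp, so Ce(OH)3 will precipitate.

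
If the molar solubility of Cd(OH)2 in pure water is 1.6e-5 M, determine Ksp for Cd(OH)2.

Cd(OH)2(s) <=> Cd^2+ + 2 OH^-
With molar solubility s: [Cd^2+] = s, [OH^-] = 2s.
Ksp = [Cd^2+][OH^-]^2
Substituting: Ksp = s(2s)^2 = 4s^3
With s = 1.6 × 10^-5: Ksp = 1.6 × 10^-14

Ksp ≈ 1.6 x 10^-14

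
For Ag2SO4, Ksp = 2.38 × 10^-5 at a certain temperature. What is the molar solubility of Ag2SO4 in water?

Ag2SO4(s) <=> 2 Ag^+(aq) + SO4^2-(aq)
Ksp = [Ag^+]^2[SO4^2-]
If s mol/L of Ag2SO4 dissolves, [Ag^+] = 2s and [SO4^2-] = s.
Ksp = (2s)^2s = 4s^3
Solving, s = (2.38 × 10^-5/4)^(1/3) = 1.81 x 10^-2 M

s ≈ 1.81e-2 M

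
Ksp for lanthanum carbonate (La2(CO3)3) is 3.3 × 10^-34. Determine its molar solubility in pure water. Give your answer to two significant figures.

La2(CO3)3(s) <=> 2 La^3+ + 3 CO3^2-
Ksp = [La^3+]^2[CO3^2-]^3
With molar solubility s: [La^3+] = 2s, [CO3^2-] = 3s.
Substituting: Ksp = (2s)^2(3s)^3 = 108s^5
s = (3.3 × 10^-34 / 108)^(1/5) = 7.9 × 10^-8 M

s = 7.9 × 10^-8 M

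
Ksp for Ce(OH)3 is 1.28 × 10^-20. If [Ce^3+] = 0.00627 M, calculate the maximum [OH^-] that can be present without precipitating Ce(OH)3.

[OH^-] = 1.27 × 10^-6 M

Ce(OH)3(s) <=> Ce^3+ + 3 OH^-
Ksp = [Ce^3+][OH^-]^3
Precipitation begins when Q = Ksp. With [Ce^3+] = 0.00627 M:
1.28 × 10^-20 = (0.00627) × [OH^-]^3
[OH^-] = (1.28 × 10^-20 / 6.27 x 10^-3)^(1/3) = 1.27 × 10^-6 M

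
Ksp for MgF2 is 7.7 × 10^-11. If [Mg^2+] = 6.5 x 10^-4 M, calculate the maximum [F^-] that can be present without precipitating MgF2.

3.4e-4 M

MgF2(s) ⇌ Mg^2+ + 2 F^-
Ksp = [Mg^2+][F^-]^2
Precipitation begins when Q = Ksp. With [Mg^2+] = 6.5 x 10^-4 M:
7.7 × 10^-11 = (6.5 x 10^-4) × [F^-]^2
[F^-] = (7.7 × 10^-11 / 6.5 × 10^-4)^(1/2) = 3.4 x 10^-4 M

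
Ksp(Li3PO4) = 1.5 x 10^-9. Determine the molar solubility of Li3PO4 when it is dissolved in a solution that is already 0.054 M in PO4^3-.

s ≈ 1.0 × 10^-3 M

Li3PO4(s) <=> 3 Li^+ + PO4^3-
Ksp = [Li^+]^3[PO4^3-]
Let s = moles of Li3PO4 that dissolve per litre. [Li^+] = 3s, [PO4^3-] = 0.054 + s ≈ 0.054 (Ksp is small, so little additional dissolves).
Ksp ≈ (3s)^3 × 0.054
s = 1.0 × 10^-3 M
Check: s = 1.0 × 10^-3 ≪ 0.054, so the approximation is valid.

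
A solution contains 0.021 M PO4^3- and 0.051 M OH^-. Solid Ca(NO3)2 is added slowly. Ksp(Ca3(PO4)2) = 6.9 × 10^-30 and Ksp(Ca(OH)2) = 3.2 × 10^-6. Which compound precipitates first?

Ca3(PO4)2

Each salt begins to precipitate when Q = Ksp, i.e. when [Ca^2+] reaches its threshold.
For Ca3(PO4)2: 6.9 × 10^-30 = (0.021)^2 × [Ca^2+]^3  ⇒  [Ca^2+] = 2.5 × 10^-9 M.
For Ca(OH)2: 3.2 × 10^-6 = (0.051)^2 × [Ca^2+]  ⇒  [Ca^2+] = 1.2 × 10^-3 M.
The salt with the lower threshold [Ca^2+] precipitates first: Ca3(PO4)2.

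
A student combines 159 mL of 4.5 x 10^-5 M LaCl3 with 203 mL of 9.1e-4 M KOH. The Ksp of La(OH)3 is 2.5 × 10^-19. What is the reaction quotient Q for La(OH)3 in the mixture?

Total volume = 159 + 203 = 362 mL.
[La^3+] = 4.5 × 10^-5 × (159/362) = 1.98 × 10^-5 M
[OH^-] = 9.1 × 10^-4 × (203/362) = 5.10 × 10^-4 M
La(OH)3(s) ⇌ La^3+(aq) + 3 OH^-(aq), so Q = [La^3+][OH^-]^3
Q = (1.98 × 10^-5)(5.10 x 10^-4)^3 = 2.6 × 10^-15
Q > Ksp, so La(OH)3 will precipitate.

Q ≈ 2.6e-15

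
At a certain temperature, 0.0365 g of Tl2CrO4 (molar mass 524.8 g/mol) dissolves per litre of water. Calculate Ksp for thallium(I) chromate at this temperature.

Molar solubility s = (3.65 x 10^-2 g/L) / (524.8 g/mol) = 6.955 × 10^-5 M.
Tl2CrO4(s) ⇌ 2 Tl^+(aq) + CrO4^2-(aq)
For each mole of Tl2CrO4 that dissolves: [Tl^+] = 2s, [CrO4^2-] = s.
Ksp = [Tl^+]^2[CrO4^2-]
Ksp = (2s)^2s = 4s^3
Ksp = 4 × (6.955 x 10^-5)^3 = 1.35 × 10^-12

Ksp ≈ 1.35 × 10^-12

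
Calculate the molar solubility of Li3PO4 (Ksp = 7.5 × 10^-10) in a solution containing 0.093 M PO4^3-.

s = 6.7 × 10^-4 M

Li3PO4(s) ⇌ 3 Li^+(aq) + PO4^3-(aq)
Ksp = [Li^+]^3[PO4^3-]
Let s be the molar solubility in this solution. [Li^+] = 3s, [PO4^3-] = 0.093 + s ≈ 0.093 (Ksp is small, so little additional dissolves).
Ksp ≈ (3s)^3 × 0.093
s = 6.7 x 10^-4 M
Check: s = 6.7 × 10^-4 ≪ 0.093, so the approximation is valid.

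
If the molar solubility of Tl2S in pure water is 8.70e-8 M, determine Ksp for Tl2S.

Ksp = 2.63 x 10^-21

Tl2S(s) ⇌ 2 Tl^+(aq) + S^2-(aq)
If s mol/L of Tl2S dissolves, [Tl^+] = 2s and [S^2-] = s.
Ksp = [Tl^+]^2[S^2-]
So Ksp = (2s)^2 × s = 4s^3
Ksp = 4 × (8.70 × 10^-8)^3 = 2.63 × 10^-21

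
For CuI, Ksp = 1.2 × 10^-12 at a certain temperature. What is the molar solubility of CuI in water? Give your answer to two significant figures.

s ≈ 1.1 × 10^-6 M

CuI(s) ⇌ Cu^+ + I^-
Ksp = [Cu^+][I^-]
Let s = molar solubility. Then [Cu^+] = s and [I^-] = s.
Ksp = s × s = s^2
s = (1.2 × 10^-12)^(1/2) = 1.1 × 10^-6 M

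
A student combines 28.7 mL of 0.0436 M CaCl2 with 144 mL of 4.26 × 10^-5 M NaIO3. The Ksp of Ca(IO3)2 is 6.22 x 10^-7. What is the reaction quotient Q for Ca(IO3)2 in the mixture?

Q ≈ 9.14 x 10^-12

Total volume = 28.7 + 144 = 172.7 mL.
[Ca^2+] = 4.36 × 10^-2 × (28.7/172.7) = 7.246 × 10^-3 M
[IO3^-] = 4.26 × 10^-5 × (144/172.7) = 3.552 × 10^-5 M
Ca(IO3)2(s) <=> Ca^2+ + 2 IO3^-, so Q = [Ca^2+][IO3^-]^2
Q = (7.246 × 10^-3)(3.552 × 10^-5)^2 = 9.14 x 10^-12
Q < Ksp, so no precipitate of Ca(IO3)2 forms.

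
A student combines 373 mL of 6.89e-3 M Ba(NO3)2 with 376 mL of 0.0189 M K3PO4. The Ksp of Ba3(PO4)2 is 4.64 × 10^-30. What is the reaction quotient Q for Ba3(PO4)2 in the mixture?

3.64e-12

Total volume = 373 + 376 = 749 mL.
[Ba^2+] = 6.89 × 10^-3 × (373/749) = 3.431 × 10^-3 M
[PO4^3-] = 1.89 × 10^-2 × (376/749) = 9.488 × 10^-3 M
Ba3(PO4)2(s) ⇌ 3 Ba^2+(aq) + 2 PO4^3-(aq), so Q = [Ba^2+]^3[PO4^3-]^2
Q = (3.431 × 10^-3)^3(9.488 × 10^-3)^2 = 3.64 × 10^-12
Q > Ksp, so Ba3(PO4)2 will precipitate.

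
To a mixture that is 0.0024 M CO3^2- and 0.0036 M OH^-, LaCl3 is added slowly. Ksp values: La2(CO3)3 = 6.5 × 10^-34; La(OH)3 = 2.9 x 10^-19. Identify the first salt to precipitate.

Each salt begins to precipitate when Q = Ksp, i.e. when [La^3+] reaches its threshold.
For La2(CO3)3: 6.5 × 10^-34 = (0.0024)^3 × [La^3+]^2  ⇒  [La^3+] = 2.2 × 10^-13 M.
For La(OH)3: 2.9 x 10^-19 = (0.0036)^3 × [La^3+]  ⇒  [La^3+] = 6.2 × 10^-12 M.
The salt with the lower threshold [La^3+] precipitates first: La2(CO3)3.

La2(CO3)3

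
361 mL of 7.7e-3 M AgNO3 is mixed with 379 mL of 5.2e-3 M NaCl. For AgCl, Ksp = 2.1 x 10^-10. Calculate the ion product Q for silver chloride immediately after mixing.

Total volume = 361 + 379 = 740 mL.
[Ag^+] = 7.7 × 10^-3 × (361/740) = 3.76 × 10^-3 M
[Cl^-] = 5.2 × 10^-3 × (379/740) = 2.66 × 10^-3 M
AgCl(s) <=> Ag^+ + Cl^-, so Q = [Ag^+][Cl^-]
Q = (3.76 × 10^-3)(2.66 × 10^-3) = 1.0 x 10^-5
Q > Ksp, so AgCl will precipitate.

Q = 1.0e-5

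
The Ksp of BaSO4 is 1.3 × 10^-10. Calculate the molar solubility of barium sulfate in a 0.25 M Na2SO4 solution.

BaSO4(s) ⇌ Ba^2+ + SO4^2-
Ksp = [Ba^2+][SO4^2-]
Let s be the molar solubility in this solution. [Ba^2+] = s, [SO4^2-] = 0.25 + s ≈ 0.25 (Ksp is small, so little additional dissolves).
Ksp ≈ s × 0.25
s = 5.2 × 10^-10 M
Check: s = 5.2 × 10^-10 ≪ 0.25, so the approximation is valid.

5.2e-10 M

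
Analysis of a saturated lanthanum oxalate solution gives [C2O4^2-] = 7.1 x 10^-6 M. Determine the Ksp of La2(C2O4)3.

La2(C2O4)3(s) ⇌ 2 La^3+ + 3 C2O4^2-
Stoichiometry gives [La^3+] = (2/3)[C2O4^2-] = 4.73 x 10^-6 M.
Ksp = [La^3+]^2[C2O4^2-]^3
Ksp = (4.73 × 10^-6)^2 × (7.1 x 10^-6)^3 = 8.0 x 10^-27

8.0 × 10^-27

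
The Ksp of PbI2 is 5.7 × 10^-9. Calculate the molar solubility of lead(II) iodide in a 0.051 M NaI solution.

s = 2.2e-6 M

PbI2(s) <=> Pb^2+(aq) + 2 I^-(aq)
Ksp = [Pb^2+][I^-]^2
If s mol/L dissolves here, [Pb^2+] = s, [I^-] = 0.051 + 2s ≈ 0.051 (since I^- from NaI dominates).
Ksp ≈ s × (0.051)^2
s = 2.2 × 10^-6 M
Check: 2s = 4.4 × 10^-6 ≪ 0.051, so the approximation is valid.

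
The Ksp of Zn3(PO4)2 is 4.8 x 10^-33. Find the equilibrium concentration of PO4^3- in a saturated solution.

2.7 × 10^-7 M

Zn3(PO4)2(s) ⇌ 3 Zn^2+ + 2 PO4^3-
Ksp = [Zn^2+]^3[PO4^3-]^2
Let s = molar solubility. Then [Zn^2+] = 3s and [PO4^3-] = 2s.
So Ksp = (3s)^3 × (2s)^2 = 108s^5
Solving, s = (4.8 x 10^-33/108)^(1/5) = 1.35 × 10^-7 M
[PO4^3-] = 2s = 2.7 × 10^-7 M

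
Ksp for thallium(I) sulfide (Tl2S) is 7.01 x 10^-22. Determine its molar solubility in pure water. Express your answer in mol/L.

Tl2S(s) ⇌ 2 Tl^+ + S^2-
Ksp = [Tl^+]^2[S^2-]
With molar solubility s: [Tl^+] = 2s, [S^2-] = s.
So Ksp = (2s)^2 × s = 4s^3
s^3 = 7.01 x 10^-22 / 4, so s = 5.60 × 10^-8 M

s ≈ 5.60 x 10^-8 M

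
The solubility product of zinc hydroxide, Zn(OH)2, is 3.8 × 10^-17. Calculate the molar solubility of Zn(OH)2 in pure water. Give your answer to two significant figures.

s = 2.1 × 10^-6 M

Zn(OH)2(s) <=> Zn^2+ + 2 OH^-
Ksp = [Zn^2+][OH^-]^2
With molar solubility s: [Zn^2+] = s, [OH^-] = 2s.
So Ksp = s × (2s)^2 = 4s^3
s^3 = 3.8 × 10^-17 / 4, so s = 2.1 x 10^-6 M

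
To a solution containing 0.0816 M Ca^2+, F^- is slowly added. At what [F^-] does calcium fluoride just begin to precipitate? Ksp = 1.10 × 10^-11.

[F^-] ≈ 1.16 × 10^-5 M

CaF2(s) <=> Ca^2+(aq) + 2 F^-(aq)
Ksp = [Ca^2+][F^-]^2
Precipitation begins when Q = Ksp. With [Ca^2+] = 0.0816 M:
1.10 × 10^-11 = (0.0816) × [F^-]^2
[F^-] = (1.10 × 10^-11 / 8.16 × 10^-2)^(1/2) = 1.16 × 10^-5 M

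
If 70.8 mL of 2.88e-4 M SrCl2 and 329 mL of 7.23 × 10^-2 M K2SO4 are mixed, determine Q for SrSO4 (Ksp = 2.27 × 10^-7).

Q ≈ 3.03e-6

Total volume = 70.8 + 329 = 399.8 mL.
[Sr^2+] = 2.88 x 10^-4 × (70.8/399.8) = 5.100 × 10^-5 M
[SO4^2-] = 7.23 x 10^-2 × (329/399.8) = 5.950 x 10^-2 M
SrSO4(s) ⇌ Sr^2+(aq) + SO4^2-(aq), so Q = [Sr^2+][SO4^2-]
Q = (5.100 x 10^-5)(5.950 × 10^-2) = 3.03 × 10^-6
Q > Ksp, so SrSO4 will precipitate.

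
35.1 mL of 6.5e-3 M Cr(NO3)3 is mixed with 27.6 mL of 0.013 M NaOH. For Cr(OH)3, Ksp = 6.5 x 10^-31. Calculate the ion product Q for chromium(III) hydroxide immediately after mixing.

6.8e-10

Total volume = 35.1 + 27.6 = 62.7 mL.
[Cr^3+] = 6.5 × 10^-3 × (35.1/62.7) = 3.64 x 10^-3 M
[OH^-] = 1.3 × 10^-2 × (27.6/62.7) = 5.72 × 10^-3 M
Cr(OH)3(s) ⇌ Cr^3+(aq) + 3 OH^-(aq), so Q = [Cr^3+][OH^-]^3
Q = (3.64 x 10^-3)(5.72 × 10^-3)^3 = 6.8 x 10^-10
Q > Ksp, so Cr(OH)3 will precipitate.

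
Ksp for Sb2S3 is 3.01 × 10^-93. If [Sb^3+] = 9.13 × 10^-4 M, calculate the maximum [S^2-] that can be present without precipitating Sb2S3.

Sb2S3(s) ⇌ 2 Sb^3+(aq) + 3 S^2-(aq)
Ksp = [Sb^3+]^2[S^2-]^3
Precipitation begins when Q = Ksp. With [Sb^3+] = 9.13 × 10^-4 M:
3.01 × 10^-93 = (9.13 × 10^-4)^2 × [S^2-]^3
[S^2-] = (3.01 × 10^-93 / 8.336 × 10^-7)^(1/3) = 1.53 x 10^-29 M

[S^2-] = 1.53 × 10^-29 M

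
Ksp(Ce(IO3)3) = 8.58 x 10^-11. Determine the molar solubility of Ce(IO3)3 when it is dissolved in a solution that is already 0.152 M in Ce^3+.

s ≈ 2.75 × 10^-4 M

Ce(IO3)3(s) ⇌ Ce^3+ + 3 IO3^-
Ksp = [Ce^3+][IO3^-]^3
If s mol/L dissolves here, [Ce^3+] = 0.152 + s ≈ 0.152, [IO3^-] = 3s (Ksp is small, so little additional dissolves).
Ksp ≈ 0.152 × (3s)^3
s = 2.75 × 10^-4 M
Check: s = 2.8 × 10^-4 ≪ 0.152, so the approximation is valid.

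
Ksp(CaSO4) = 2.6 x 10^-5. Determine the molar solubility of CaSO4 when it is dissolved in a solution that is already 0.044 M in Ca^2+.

CaSO4(s) ⇌ Ca^2+(aq) + SO4^2-(aq)
Ksp = [Ca^2+][SO4^2-]
Let s be the molar solubility in this solution. [Ca^2+] = 0.044 + s ≈ 0.044, [SO4^2-] = s (Ksp is small, so little additional dissolves).
Ksp ≈ 0.044 × s
s = 5.9 × 10^-4 M
Check: s = 5.9 × 10^-4 ≪ 0.044, so the approximation is valid.

s ≈ 5.9 × 10^-4 M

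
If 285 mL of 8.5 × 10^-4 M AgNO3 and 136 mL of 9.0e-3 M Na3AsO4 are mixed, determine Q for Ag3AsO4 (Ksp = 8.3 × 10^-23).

Q = 5.5 x 10^-13

Total volume = 285 + 136 = 421 mL.
[Ag^+] = 8.5 × 10^-4 × (285/421) = 5.75 × 10^-4 M
[AsO4^3-] = 9.0 × 10^-3 × (136/421) = 2.91 × 10^-3 M
Ag3AsO4(s) ⇌ 3 Ag^+(aq) + AsO4^3-(aq), so Q = [Ag^+]^3[AsO4^3-]
Q = (5.75 x 10^-4)^3(2.91 x 10^-3) = 5.5 × 10^-13
Q > Ksp, so Ag3AsO4 will precipitate.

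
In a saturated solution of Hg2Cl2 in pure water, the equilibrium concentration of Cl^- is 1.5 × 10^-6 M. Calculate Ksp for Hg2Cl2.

Ksp ≈ 1.7 × 10^-18

Hg2Cl2(s) <=> Hg2^2+(aq) + 2 Cl^-(aq)
Stoichiometry gives [Hg2^2+] = (1/2)[Cl^-] = 7.50 x 10^-7 M.
Ksp = [Hg2^2+][Cl^-]^2
Ksp = 7.50 x 10^-7 × (1.5 × 10^-6)^2 = 1.7 x 10^-18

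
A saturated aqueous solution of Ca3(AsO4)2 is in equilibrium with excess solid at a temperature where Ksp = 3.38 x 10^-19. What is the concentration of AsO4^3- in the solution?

1.59 × 10^-4 M

Ca3(AsO4)2(s) ⇌ 3 Ca^2+ + 2 AsO4^3-
Ksp = [Ca^2+]^3[AsO4^3-]^2
Let s = molar solubility. Then [Ca^2+] = 3s and [AsO4^3-] = 2s.
So Ksp = (3s)^3 × (2s)^2 = 108s^5
s^5 = 3.38 x 10^-19 / 108, so s = 7.927 × 10^-5 M
[AsO4^3-] = 2s = 1.59 × 10^-4 M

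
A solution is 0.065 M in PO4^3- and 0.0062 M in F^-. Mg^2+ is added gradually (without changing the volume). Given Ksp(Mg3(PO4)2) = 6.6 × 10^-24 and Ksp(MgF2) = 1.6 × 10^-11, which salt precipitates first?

Precipitation of each salt starts when its ion product equals its Ksp.
For Mg3(PO4)2: 6.6 × 10^-24 = (0.065)^2 × [Mg^2+]^3  ⇒  [Mg^2+] = 1.2 x 10^-7 M.
For MgF2: 1.6 × 10^-11 = (0.0062)^2 × [Mg^2+]  ⇒  [Mg^2+] = 4.2 × 10^-7 M.
The salt with the lower threshold [Mg^2+] precipitates first: Mg3(PO4)2.

Mg3(PO4)2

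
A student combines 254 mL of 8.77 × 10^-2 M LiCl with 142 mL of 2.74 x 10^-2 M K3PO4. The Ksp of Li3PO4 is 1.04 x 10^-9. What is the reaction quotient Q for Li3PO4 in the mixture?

Q ≈ 1.75e-6

Total volume = 254 + 142 = 396 mL.
[Li^+] = 8.77 x 10^-2 × (254/396) = 5.625 × 10^-2 M
[PO4^3-] = 2.74 × 10^-2 × (142/396) = 9.825 × 10^-3 M
Li3PO4(s) ⇌ 3 Li^+(aq) + PO4^3-(aq), so Q = [Li^+]^3[PO4^3-]
Q = (5.625 × 10^-2)^3(9.825 × 10^-3) = 1.75 × 10^-6
Q > Ksp, so Li3PO4 will precipitate.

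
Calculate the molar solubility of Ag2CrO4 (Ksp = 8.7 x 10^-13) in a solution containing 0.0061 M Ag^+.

s = 2.3 x 10^-8 M

Ag2CrO4(s) ⇌ 2 Ag^+(aq) + CrO4^2-(aq)
Ksp = [Ag^+]^2[CrO4^2-]
Let s be the molar solubility in this solution. [Ag^+] = 0.0061 + 2s ≈ 0.0061, [CrO4^2-] = s (since the Ag^+ already present dominates).
Ksp ≈ (0.0061)^2 × s
s = 2.3 x 10^-8 M
Check: 2s = 4.7 × 10^-8 ≪ 0.0061, so the approximation is valid.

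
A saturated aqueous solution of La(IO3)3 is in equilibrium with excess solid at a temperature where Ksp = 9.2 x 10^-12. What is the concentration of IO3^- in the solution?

La(IO3)3(s) <=> La^3+ + 3 IO3^-
Ksp = [La^3+][IO3^-]^3
If s mol/L of La(IO3)3 dissolves, [La^3+] = s and [IO3^-] = 3s.
Ksp = s(3s)^3 = 27s^4
s = (9.2 x 10^-12 / 27)^(1/4) = 7.64 × 10^-4 M
[IO3^-] = 3s = 2.3 × 10^-3 M

[IO3^-] = 2.3e-3 M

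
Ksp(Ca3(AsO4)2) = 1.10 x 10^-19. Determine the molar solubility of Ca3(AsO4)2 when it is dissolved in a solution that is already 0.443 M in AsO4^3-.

2.75e-7 M

Ca3(AsO4)2(s) ⇌ 3 Ca^2+(aq) + 2 AsO4^3-(aq)
Ksp = [Ca^2+]^3[AsO4^3-]^2
Let s = moles of Ca3(AsO4)2 that dissolve per litre. [Ca^2+] = 3s, [AsO4^3-] = 0.443 + 2s ≈ 0.443 (since the AsO4^3- already present dominates).
Ksp ≈ (3s)^3 × (0.443)^2
s = 2.75 x 10^-7 M
Check: 2s = 5.5 x 10^-7 ≪ 0.443, so the approximation is valid.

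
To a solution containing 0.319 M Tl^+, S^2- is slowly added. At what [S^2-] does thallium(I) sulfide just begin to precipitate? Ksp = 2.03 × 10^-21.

Tl2S(s) ⇌ 2 Tl^+(aq) + S^2-(aq)
Ksp = [Tl^+]^2[S^2-]
Precipitation begins when Q = Ksp. With [Tl^+] = 0.319 M:
2.03 × 10^-21 = (0.319)^2 × [S^2-]
[S^2-] = (2.03 × 10^-21 / 1.018 × 10^-1) = 1.99 x 10^-20 M

1.99 x 10^-20 M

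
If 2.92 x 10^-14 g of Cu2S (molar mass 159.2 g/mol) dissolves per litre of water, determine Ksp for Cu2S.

Molar solubility s = (2.92 × 10^-14 g/L) / (159.2 g/mol) = 1.834 × 10^-16 M.
Cu2S(s) ⇌ 2 Cu^+ + S^2-
Let s = molar solubility. Then [Cu^+] = 2s and [S^2-] = s.
Ksp = [Cu^+]^2[S^2-]
Ksp = (2s)^2s = 4s^3
Ksp = 4 × (1.834 × 10^-16)^3 = 2.47 × 10^-47

Ksp ≈ 2.47 x 10^-47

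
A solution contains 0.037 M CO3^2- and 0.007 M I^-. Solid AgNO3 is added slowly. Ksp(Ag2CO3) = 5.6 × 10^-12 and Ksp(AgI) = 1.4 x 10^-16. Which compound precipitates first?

AgI

Each salt begins to precipitate when Q = Ksp, i.e. when [Ag^+] reaches its threshold.
For Ag2CO3: 5.6 × 10^-12 = 0.037 × [Ag^+]^2  ⇒  [Ag^+] = 1.2 × 10^-5 M.
For AgI: 1.4 x 10^-16 = 0.007 × [Ag^+]  ⇒  [Ag^+] = 2.0 x 10^-14 M.
The salt with the lower threshold [Ag^+] precipitates first: AgI.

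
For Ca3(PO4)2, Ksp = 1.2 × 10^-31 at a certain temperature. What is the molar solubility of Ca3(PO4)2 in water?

Ca3(PO4)2(s) ⇌ 3 Ca^2+(aq) + 2 PO4^3-(aq)
Ksp = [Ca^2+]^3[PO4^3-]^2
With molar solubility s: [Ca^2+] = 3s, [PO4^3-] = 2s.
Ksp = (3s)^3(2s)^2 = 108s^5
Solving, s = (1.2 × 10^-31/108)^(1/5) = 2.6 × 10^-7 M

s ≈ 2.6 × 10^-7 M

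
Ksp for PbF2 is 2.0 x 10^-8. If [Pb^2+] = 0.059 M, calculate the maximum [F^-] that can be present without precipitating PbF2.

[F^-] ≈ 5.8 × 10^-4 M

PbF2(s) ⇌ Pb^2+(aq) + 2 F^-(aq)
Ksp = [Pb^2+][F^-]^2
Precipitation begins when Q = Ksp. With [Pb^2+] = 0.059 M:
2.0 x 10^-8 = (0.059) × [F^-]^2
[F^-] = (2.0 x 10^-8 / 5.9 x 10^-2)^(1/2) = 5.8 × 10^-4 M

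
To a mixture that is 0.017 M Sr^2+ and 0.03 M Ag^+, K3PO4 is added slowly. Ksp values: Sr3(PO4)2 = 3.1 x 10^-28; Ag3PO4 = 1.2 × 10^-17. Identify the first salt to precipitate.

Ag3PO4

Precipitation of each salt starts when its ion product equals its Ksp.
For Sr3(PO4)2: 3.1 x 10^-28 = (0.017)^3 × [PO4^3-]^2  ⇒  [PO4^3-] = 7.9 × 10^-12 M.
For Ag3PO4: 1.2 × 10^-17 = (0.03)^3 × [PO4^3-]  ⇒  [PO4^3-] = 4.4 × 10^-13 M.
The salt with the lower threshold [PO4^3-] precipitates first: Ag3PO4.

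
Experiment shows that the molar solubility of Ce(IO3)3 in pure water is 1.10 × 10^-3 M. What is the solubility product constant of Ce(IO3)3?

Ksp ≈ 3.95e-11

Ce(IO3)3(s) ⇌ Ce^3+ + 3 IO3^-
For each mole of Ce(IO3)3 that dissolves: [Ce^3+] = s, [IO3^-] = 3s.
Ksp = [Ce^3+][IO3^-]^3
Substituting: Ksp = s(3s)^3 = 27s^4
With s = 1.10 x 10^-3: Ksp = 3.95 × 10^-11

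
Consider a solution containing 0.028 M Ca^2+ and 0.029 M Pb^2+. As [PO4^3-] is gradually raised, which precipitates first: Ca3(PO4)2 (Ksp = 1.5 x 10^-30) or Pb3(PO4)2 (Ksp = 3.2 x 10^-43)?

Precipitation of each salt starts when its ion product equals its Ksp.
For Ca3(PO4)2: 1.5 x 10^-30 = (0.028)^3 × [PO4^3-]^2  ⇒  [PO4^3-] = 2.6 × 10^-13 M.
For Pb3(PO4)2: 3.2 x 10^-43 = (0.029)^3 × [PO4^3-]^2  ⇒  [PO4^3-] = 1.1 × 10^-19 M.
The salt with the lower threshold [PO4^3-] precipitates first: Pb3(PO4)2.

Pb3(PO4)2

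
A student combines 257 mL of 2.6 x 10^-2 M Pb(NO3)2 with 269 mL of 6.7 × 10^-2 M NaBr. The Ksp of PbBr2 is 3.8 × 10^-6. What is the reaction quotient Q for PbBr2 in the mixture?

1.5 × 10^-5

Total volume = 257 + 269 = 526 mL.
[Pb^2+] = 2.6 × 10^-2 × (257/526) = 1.27 × 10^-2 M
[Br^-] = 6.7 × 10^-2 × (269/526) = 3.43 × 10^-2 M
PbBr2(s) ⇌ Pb^2+ + 2 Br^-, so Q = [Pb^2+][Br^-]^2
Q = (1.27 × 10^-2)(3.43 × 10^-2)^2 = 1.5 × 10^-5
Q > Ksp, so PbBr2 will precipitate.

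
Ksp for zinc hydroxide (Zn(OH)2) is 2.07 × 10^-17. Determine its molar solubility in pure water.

s ≈ 1.73e-6 M

Zn(OH)2(s) ⇌ Zn^2+ + 2 OH^-
Ksp = [Zn^2+][OH^-]^2
With molar solubility s: [Zn^2+] = s, [OH^-] = 2s.
So Ksp = s × (2s)^2 = 4s^3
s = (2.07 × 10^-17 / 4)^(1/3) = 1.73 × 10^-6 M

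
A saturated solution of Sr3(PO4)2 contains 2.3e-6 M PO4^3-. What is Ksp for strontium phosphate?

Sr3(PO4)2(s) <=> 3 Sr^2+ + 2 PO4^3-
Stoichiometry gives [Sr^2+] = (3/2)[PO4^3-] = 3.45 × 10^-6 M.
Ksp = [Sr^2+]^3[PO4^3-]^2
Ksp = (3.45 × 10^-6)^3 × (2.3 × 10^-6)^2 = 2.2 × 10^-28

Ksp ≈ 2.2 x 10^-28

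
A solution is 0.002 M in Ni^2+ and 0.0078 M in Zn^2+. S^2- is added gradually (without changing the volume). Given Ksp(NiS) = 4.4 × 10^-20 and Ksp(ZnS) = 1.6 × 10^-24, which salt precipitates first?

Precipitation of each salt starts when its ion product equals its Ksp.
For NiS: 4.4 × 10^-20 = 0.002 × [S^2-]  ⇒  [S^2-] = 2.2 x 10^-17 M.
For ZnS: 1.6 × 10^-24 = 0.0078 × [S^2-]  ⇒  [S^2-] = 2.1 x 10^-22 M.
The salt with the lower threshold [S^2-] precipitates first: ZnS.

ZnS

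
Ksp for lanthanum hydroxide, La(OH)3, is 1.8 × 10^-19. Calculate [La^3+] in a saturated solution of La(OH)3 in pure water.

[La^3+] ≈ 9.0 × 10^-6 M

La(OH)3(s) ⇌ La^3+ + 3 OH^-
Ksp = [La^3+][OH^-]^3
With molar solubility s: [La^3+] = s, [OH^-] = 3s.
Substituting: Ksp = s(3s)^3 = 27s^4
s = (1.8 × 10^-19 / 27)^(1/4) = 9.04 × 10^-6 M
[La^3+] = s = 9.0 × 10^-6 M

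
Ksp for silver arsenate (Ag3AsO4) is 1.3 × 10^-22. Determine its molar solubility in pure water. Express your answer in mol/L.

s = 1.5 × 10^-6 M

Ag3AsO4(s) <=> 3 Ag^+(aq) + AsO4^3-(aq)
Ksp = [Ag^+]^3[AsO4^3-]
Let s = molar solubility. Then [Ag^+] = 3s and [AsO4^3-] = s.
Ksp = (3s)^3s = 27s^4
s^4 = 1.3 × 10^-22 / 27, so s = 1.5 × 10^-6 M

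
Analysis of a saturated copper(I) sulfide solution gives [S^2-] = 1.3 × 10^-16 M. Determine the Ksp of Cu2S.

Ksp = 8.8e-48

Cu2S(s) ⇌ 2 Cu^+ + S^2-
Stoichiometry gives [Cu^+] = (2/1)[S^2-] = 2.60 × 10^-16 M.
Ksp = [Cu^+]^2[S^2-]
Ksp = (2.60 × 10^-16)^2 × 1.3 x 10^-16 = 8.8 x 10^-48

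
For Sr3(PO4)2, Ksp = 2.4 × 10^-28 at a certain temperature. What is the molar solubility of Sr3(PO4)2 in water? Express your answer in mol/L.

1.2 × 10^-6 M

Sr3(PO4)2(s) ⇌ 3 Sr^2+ + 2 PO4^3-
Ksp = [Sr^2+]^3[PO4^3-]^2
With molar solubility s: [Sr^2+] = 3s, [PO4^3-] = 2s.
Substituting: Ksp = (3s)^3(2s)^2 = 108s^5
s = (2.4 × 10^-28 / 108)^(1/5) = 1.2 x 10^-6 M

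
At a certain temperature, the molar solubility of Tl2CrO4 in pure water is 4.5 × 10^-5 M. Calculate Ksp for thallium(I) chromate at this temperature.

Ksp = 3.6 × 10^-13

Tl2CrO4(s) <=> 2 Tl^+(aq) + CrO4^2-(aq)
For each mole of Tl2CrO4 that dissolves: [Tl^+] = 2s, [CrO4^2-] = s.
Ksp = [Tl^+]^2[CrO4^2-]
Ksp = (2s)^2s = 4s^3
With s = 4.5 × 10^-5: Ksp = 3.6 × 10^-13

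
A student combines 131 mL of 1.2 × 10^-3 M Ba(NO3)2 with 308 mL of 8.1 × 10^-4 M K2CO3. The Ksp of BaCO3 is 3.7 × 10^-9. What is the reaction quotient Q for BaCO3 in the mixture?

Q = 2.0e-7

Total volume = 131 + 308 = 439 mL.
[Ba^2+] = 1.2 x 10^-3 × (131/439) = 3.58 × 10^-4 M
[CO3^2-] = 8.1 × 10^-4 × (308/439) = 5.68 × 10^-4 M
BaCO3(s) ⇌ Ba^2+(aq) + CO3^2-(aq), so Q = [Ba^2+][CO3^2-]
Q = (3.58 × 10^-4)(5.68 × 10^-4) = 2.0 × 10^-7
Q > Ksp, so BaCO3 will precipitate.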